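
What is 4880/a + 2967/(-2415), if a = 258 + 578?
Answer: 33713/7315 ≈ 4.6087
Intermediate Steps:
a = 836
4880/a + 2967/(-2415) = 4880/836 + 2967/(-2415) = 4880*(1/836) + 2967*(-1/2415) = 1220/209 - 43/35 = 33713/7315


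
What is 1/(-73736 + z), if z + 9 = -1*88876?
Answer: -1/162621 ≈ -6.1493e-6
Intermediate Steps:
z = -88885 (z = -9 - 1*88876 = -9 - 88876 = -88885)
1/(-73736 + z) = 1/(-73736 - 88885) = 1/(-162621) = -1/162621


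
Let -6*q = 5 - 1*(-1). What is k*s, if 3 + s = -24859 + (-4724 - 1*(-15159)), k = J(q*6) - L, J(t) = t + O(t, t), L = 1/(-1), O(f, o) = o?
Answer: 158697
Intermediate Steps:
q = -1 (q = -(5 - 1*(-1))/6 = -(5 + 1)/6 = -⅙*6 = -1)
L = -1
J(t) = 2*t (J(t) = t + t = 2*t)
k = -11 (k = 2*(-1*6) - 1*(-1) = 2*(-6) + 1 = -12 + 1 = -11)
s = -14427 (s = -3 + (-24859 + (-4724 - 1*(-15159))) = -3 + (-24859 + (-4724 + 15159)) = -3 + (-24859 + 10435) = -3 - 14424 = -14427)
k*s = -11*(-14427) = 158697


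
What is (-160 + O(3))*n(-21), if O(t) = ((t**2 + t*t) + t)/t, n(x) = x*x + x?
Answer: -64260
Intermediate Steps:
n(x) = x + x**2 (n(x) = x**2 + x = x + x**2)
O(t) = (t + 2*t**2)/t (O(t) = ((t**2 + t**2) + t)/t = (2*t**2 + t)/t = (t + 2*t**2)/t)
(-160 + O(3))*n(-21) = (-160 + (1 + 2*3))*(-21*(1 - 21)) = (-160 + (1 + 6))*(-21*(-20)) = (-160 + 7)*420 = -153*420 = -64260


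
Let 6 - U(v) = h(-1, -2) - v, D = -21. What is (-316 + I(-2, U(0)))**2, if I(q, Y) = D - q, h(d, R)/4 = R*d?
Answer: 112225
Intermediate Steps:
h(d, R) = 4*R*d (h(d, R) = 4*(R*d) = 4*R*d)
U(v) = -2 + v (U(v) = 6 - (4*(-2)*(-1) - v) = 6 - (8 - v) = 6 + (-8 + v) = -2 + v)
I(q, Y) = -21 - q
(-316 + I(-2, U(0)))**2 = (-316 + (-21 - 1*(-2)))**2 = (-316 + (-21 + 2))**2 = (-316 - 19)**2 = (-335)**2 = 112225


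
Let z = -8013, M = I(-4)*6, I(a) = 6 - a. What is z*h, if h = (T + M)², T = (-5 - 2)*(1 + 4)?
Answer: -5008125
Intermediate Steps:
M = 60 (M = (6 - 1*(-4))*6 = (6 + 4)*6 = 10*6 = 60)
T = -35 (T = -7*5 = -35)
h = 625 (h = (-35 + 60)² = 25² = 625)
z*h = -8013*625 = -5008125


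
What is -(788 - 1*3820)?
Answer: 3032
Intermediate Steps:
-(788 - 1*3820) = -(788 - 3820) = -1*(-3032) = 3032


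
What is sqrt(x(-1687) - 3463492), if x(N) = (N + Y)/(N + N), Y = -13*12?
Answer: I*sqrt(39427957236710)/3374 ≈ 1861.0*I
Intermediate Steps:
Y = -156
x(N) = (-156 + N)/(2*N) (x(N) = (N - 156)/(N + N) = (-156 + N)/((2*N)) = (-156 + N)*(1/(2*N)) = (-156 + N)/(2*N))
sqrt(x(-1687) - 3463492) = sqrt((1/2)*(-156 - 1687)/(-1687) - 3463492) = sqrt((1/2)*(-1/1687)*(-1843) - 3463492) = sqrt(1843/3374 - 3463492) = sqrt(-11685820165/3374) = I*sqrt(39427957236710)/3374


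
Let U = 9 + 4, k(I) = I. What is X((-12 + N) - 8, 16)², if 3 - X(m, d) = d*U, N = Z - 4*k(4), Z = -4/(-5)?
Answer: 42025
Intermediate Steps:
Z = ⅘ (Z = -4*(-⅕) = ⅘ ≈ 0.80000)
U = 13
N = -76/5 (N = ⅘ - 4*4 = ⅘ - 16 = -76/5 ≈ -15.200)
X(m, d) = 3 - 13*d (X(m, d) = 3 - d*13 = 3 - 13*d)
X((-12 + N) - 8, 16)² = (3 - 13*16)² = (3 - 208)² = (-205)² = 42025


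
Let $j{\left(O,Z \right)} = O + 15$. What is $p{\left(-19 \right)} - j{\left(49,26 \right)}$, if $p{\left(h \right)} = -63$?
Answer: $-127$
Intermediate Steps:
$j{\left(O,Z \right)} = 15 + O$
$p{\left(-19 \right)} - j{\left(49,26 \right)} = -63 - \left(15 + 49\right) = -63 - 64 = -127$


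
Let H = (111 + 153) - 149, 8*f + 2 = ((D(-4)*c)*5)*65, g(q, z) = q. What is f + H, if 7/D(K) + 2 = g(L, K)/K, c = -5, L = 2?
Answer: 1367/2 ≈ 683.50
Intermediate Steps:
D(K) = 7/(-2 + 2/K)
f = 1137/2 (f = -1/4 + (((-7*(-4)/(-2 + 2*(-4))*(-5))*5)*65)/8 = -1/4 + (((-7*(-4)/(-2 - 8)*(-5))*5)*65)/8 = -1/4 + (((-7*(-4)/(-10)*(-5))*5)*65)/8 = -1/4 + (((-7*(-4)*(-1/10)*(-5))*5)*65)/8 = -1/4 + ((-14/5*(-5)*5)*65)/8 = -1/4 + ((14*5)*65)/8 = -1/4 + (70*65)/8 = -1/4 + (1/8)*4550 = -1/4 + 2275/4 = 1137/2 ≈ 568.50)
H = 115 (H = 264 - 149 = 115)
f + H = 1137/2 + 115 = 1367/2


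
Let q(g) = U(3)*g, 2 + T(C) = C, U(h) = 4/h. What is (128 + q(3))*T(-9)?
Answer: -1452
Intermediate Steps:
T(C) = -2 + C
q(g) = 4*g/3 (q(g) = (4/3)*g = (4*(1/3))*g = 4*g/3)
(128 + q(3))*T(-9) = (128 + (4/3)*3)*(-2 - 9) = (128 + 4)*(-11) = 132*(-11) = -1452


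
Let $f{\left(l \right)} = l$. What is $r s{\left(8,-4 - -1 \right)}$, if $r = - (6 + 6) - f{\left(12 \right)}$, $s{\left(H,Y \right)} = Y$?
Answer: $72$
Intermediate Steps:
$r = -24$ ($r = - (6 + 6) - 12 = \left(-1\right) 12 - 12 = -12 - 12 = -24$)
$r s{\left(8,-4 - -1 \right)} = - 24 \left(-4 - -1\right) = - 24 \left(-4 + 1\right) = \left(-24\right) \left(-3\right) = 72$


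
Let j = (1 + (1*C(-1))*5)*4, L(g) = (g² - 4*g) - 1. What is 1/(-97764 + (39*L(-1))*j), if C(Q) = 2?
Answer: -1/90900 ≈ -1.1001e-5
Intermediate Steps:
L(g) = -1 + g² - 4*g
j = 44 (j = (1 + (1*2)*5)*4 = (1 + 2*5)*4 = (1 + 10)*4 = 11*4 = 44)
1/(-97764 + (39*L(-1))*j) = 1/(-97764 + (39*(-1 + (-1)² - 4*(-1)))*44) = 1/(-97764 + (39*(-1 + 1 + 4))*44) = 1/(-97764 + (39*4)*44) = 1/(-97764 + 156*44) = 1/(-97764 + 6864) = 1/(-90900) = -1/90900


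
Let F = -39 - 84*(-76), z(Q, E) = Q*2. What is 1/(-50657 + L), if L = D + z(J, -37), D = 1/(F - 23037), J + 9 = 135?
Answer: -16692/841360261 ≈ -1.9839e-5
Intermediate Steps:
J = 126 (J = -9 + 135 = 126)
z(Q, E) = 2*Q
F = 6345 (F = -39 + 6384 = 6345)
D = -1/16692 (D = 1/(6345 - 23037) = 1/(-16692) = -1/16692 ≈ -5.9909e-5)
L = 4206383/16692 (L = -1/16692 + 2*126 = -1/16692 + 252 = 4206383/16692 ≈ 252.00)
1/(-50657 + L) = 1/(-50657 + 4206383/16692) = 1/(-841360261/16692) = -16692/841360261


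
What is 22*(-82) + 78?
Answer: -1726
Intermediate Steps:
22*(-82) + 78 = -1804 + 78 = -1726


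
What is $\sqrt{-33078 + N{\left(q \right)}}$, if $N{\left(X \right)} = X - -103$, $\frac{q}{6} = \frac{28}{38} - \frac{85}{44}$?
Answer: $\frac{i \sqrt{5762776646}}{418} \approx 181.61 i$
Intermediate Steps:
$q = - \frac{2997}{418}$ ($q = 6 \left(\frac{28}{38} - \frac{85}{44}\right) = 6 \left(28 \cdot \frac{1}{38} - \frac{85}{44}\right) = 6 \left(\frac{14}{19} - \frac{85}{44}\right) = 6 \left(- \frac{999}{836}\right) = - \frac{2997}{418} \approx -7.1699$)
$N{\left(X \right)} = 103 + X$ ($N{\left(X \right)} = X + 103 = 103 + X$)
$\sqrt{-33078 + N{\left(q \right)}} = \sqrt{-33078 + \left(103 - \frac{2997}{418}\right)} = \sqrt{-33078 + \frac{40057}{418}} = \sqrt{- \frac{13786547}{418}} = \frac{i \sqrt{5762776646}}{418}$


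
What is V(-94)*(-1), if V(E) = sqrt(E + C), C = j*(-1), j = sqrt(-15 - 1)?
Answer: -sqrt(-94 - 4*I) ≈ -0.20624 + 9.6976*I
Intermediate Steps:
j = 4*I (j = sqrt(-16) = 4*I ≈ 4.0*I)
C = -4*I (C = (4*I)*(-1) = -4*I ≈ -4.0*I)
V(E) = sqrt(E - 4*I)
V(-94)*(-1) = sqrt(-94 - 4*I)*(-1) = -sqrt(-94 - 4*I)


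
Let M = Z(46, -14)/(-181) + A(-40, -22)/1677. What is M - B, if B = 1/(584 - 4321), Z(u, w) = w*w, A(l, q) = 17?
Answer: -1216519718/1134317769 ≈ -1.0725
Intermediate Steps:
Z(u, w) = w²
M = -325615/303537 (M = (-14)²/(-181) + 17/1677 = 196*(-1/181) + 17*(1/1677) = -196/181 + 17/1677 = -325615/303537 ≈ -1.0727)
B = -1/3737 (B = 1/(-3737) = -1/3737 ≈ -0.00026759)
M - B = -325615/303537 - 1*(-1/3737) = -325615/303537 + 1/3737 = -1216519718/1134317769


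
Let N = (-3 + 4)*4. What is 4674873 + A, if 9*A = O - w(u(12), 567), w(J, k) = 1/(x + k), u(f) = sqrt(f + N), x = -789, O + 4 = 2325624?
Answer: 9856683895/1998 ≈ 4.9333e+6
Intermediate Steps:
O = 2325620 (O = -4 + 2325624 = 2325620)
N = 4 (N = 1*4 = 4)
u(f) = sqrt(4 + f) (u(f) = sqrt(f + 4) = sqrt(4 + f))
w(J, k) = 1/(-789 + k)
A = 516287641/1998 (A = (2325620 - 1/(-789 + 567))/9 = (2325620 - 1/(-222))/9 = (2325620 - 1*(-1/222))/9 = (2325620 + 1/222)/9 = (1/9)*(516287641/222) = 516287641/1998 ≈ 2.5840e+5)
4674873 + A = 4674873 + 516287641/1998 = 9856683895/1998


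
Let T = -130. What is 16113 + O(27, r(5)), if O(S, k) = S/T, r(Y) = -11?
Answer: 2094663/130 ≈ 16113.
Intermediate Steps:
O(S, k) = -S/130 (O(S, k) = S/(-130) = S*(-1/130) = -S/130)
16113 + O(27, r(5)) = 16113 - 1/130*27 = 16113 - 27/130 = 2094663/130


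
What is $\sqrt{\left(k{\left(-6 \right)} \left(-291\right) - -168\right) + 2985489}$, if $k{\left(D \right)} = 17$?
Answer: $3 \sqrt{331190} \approx 1726.5$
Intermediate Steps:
$\sqrt{\left(k{\left(-6 \right)} \left(-291\right) - -168\right) + 2985489} = \sqrt{\left(17 \left(-291\right) - -168\right) + 2985489} = \sqrt{\left(-4947 + 168\right) + 2985489} = \sqrt{-4779 + 2985489} = \sqrt{2980710} = 3 \sqrt{331190}$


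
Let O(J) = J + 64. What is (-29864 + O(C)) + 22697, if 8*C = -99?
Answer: -56923/8 ≈ -7115.4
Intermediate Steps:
C = -99/8 (C = (1/8)*(-99) = -99/8 ≈ -12.375)
O(J) = 64 + J
(-29864 + O(C)) + 22697 = (-29864 + (64 - 99/8)) + 22697 = (-29864 + 413/8) + 22697 = -238499/8 + 22697 = -56923/8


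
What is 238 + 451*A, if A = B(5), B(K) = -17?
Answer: -7429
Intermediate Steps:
A = -17
238 + 451*A = 238 + 451*(-17) = 238 - 7667 = -7429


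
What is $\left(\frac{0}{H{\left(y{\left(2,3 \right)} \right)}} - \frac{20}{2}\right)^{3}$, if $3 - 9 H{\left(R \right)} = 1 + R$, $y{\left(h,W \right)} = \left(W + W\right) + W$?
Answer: $-1000$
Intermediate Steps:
$y{\left(h,W \right)} = 3 W$ ($y{\left(h,W \right)} = 2 W + W = 3 W$)
$H{\left(R \right)} = \frac{2}{9} - \frac{R}{9}$ ($H{\left(R \right)} = \frac{1}{3} - \frac{1 + R}{9} = \frac{1}{3} - \left(\frac{1}{9} + \frac{R}{9}\right) = \frac{2}{9} - \frac{R}{9}$)
$\left(\frac{0}{H{\left(y{\left(2,3 \right)} \right)}} - \frac{20}{2}\right)^{3} = \left(\frac{0}{\frac{2}{9} - \frac{3 \cdot 3}{9}} - \frac{20}{2}\right)^{3} = \left(\frac{0}{\frac{2}{9} - 1} - 10\right)^{3} = \left(\frac{0}{- \frac{7}{9}} - 10\right)^{3} = \left(0 \left(- \frac{9}{7}\right) - 10\right)^{3} = \left(0 - 10\right)^{3} = \left(-10\right)^{3} = -1000$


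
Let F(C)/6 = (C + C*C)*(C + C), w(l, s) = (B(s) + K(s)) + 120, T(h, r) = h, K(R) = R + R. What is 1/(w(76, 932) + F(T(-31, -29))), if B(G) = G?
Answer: -1/343044 ≈ -2.9151e-6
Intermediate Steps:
K(R) = 2*R
w(l, s) = 120 + 3*s (w(l, s) = (s + 2*s) + 120 = 3*s + 120 = 120 + 3*s)
F(C) = 12*C*(C + C²) (F(C) = 6*((C + C*C)*(C + C)) = 6*((C + C²)*(2*C)) = 6*(2*C*(C + C²)) = 12*C*(C + C²))
1/(w(76, 932) + F(T(-31, -29))) = 1/((120 + 3*932) + 12*(-31)²*(1 - 31)) = 1/((120 + 2796) + 12*961*(-30)) = 1/(2916 - 345960) = 1/(-343044) = -1/343044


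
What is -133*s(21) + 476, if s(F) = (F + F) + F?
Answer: -7903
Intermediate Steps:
s(F) = 3*F (s(F) = 2*F + F = 3*F)
-133*s(21) + 476 = -399*21 + 476 = -133*63 + 476 = -8379 + 476 = -7903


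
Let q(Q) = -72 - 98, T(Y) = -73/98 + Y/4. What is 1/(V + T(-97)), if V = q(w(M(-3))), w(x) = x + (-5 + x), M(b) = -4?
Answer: -196/38219 ≈ -0.0051283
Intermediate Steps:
w(x) = -5 + 2*x
T(Y) = -73/98 + Y/4 (T(Y) = -73*1/98 + Y*(¼) = -73/98 + Y/4)
q(Q) = -170
V = -170
1/(V + T(-97)) = 1/(-170 + (-73/98 + (¼)*(-97))) = 1/(-170 + (-73/98 - 97/4)) = 1/(-170 - 4899/196) = 1/(-38219/196) = -196/38219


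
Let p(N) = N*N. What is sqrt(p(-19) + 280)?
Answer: sqrt(641) ≈ 25.318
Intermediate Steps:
p(N) = N**2
sqrt(p(-19) + 280) = sqrt((-19)**2 + 280) = sqrt(361 + 280) = sqrt(641)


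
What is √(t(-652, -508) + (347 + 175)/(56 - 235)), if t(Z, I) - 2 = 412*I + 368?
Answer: 186*I*√193499/179 ≈ 457.09*I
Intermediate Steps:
t(Z, I) = 370 + 412*I (t(Z, I) = 2 + (412*I + 368) = 2 + (368 + 412*I) = 370 + 412*I)
√(t(-652, -508) + (347 + 175)/(56 - 235)) = √((370 + 412*(-508)) + (347 + 175)/(56 - 235)) = √((370 - 209296) + 522/(-179)) = √(-208926 - 1/179*522) = √(-208926 - 522/179) = √(-37398276/179) = 186*I*√193499/179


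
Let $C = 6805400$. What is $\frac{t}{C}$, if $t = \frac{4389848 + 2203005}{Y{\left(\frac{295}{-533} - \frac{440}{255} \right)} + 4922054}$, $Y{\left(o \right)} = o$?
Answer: $\frac{179213523099}{910536196256838200} \approx 1.9682 \cdot 10^{-7}$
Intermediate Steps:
$t = \frac{179213523099}{133796131933}$ ($t = \frac{4389848 + 2203005}{\left(\frac{295}{-533} - \frac{440}{255}\right) + 4922054} = \frac{6592853}{\left(295 \left(- \frac{1}{533}\right) - \frac{88}{51}\right) + 4922054} = \frac{6592853}{\left(- \frac{295}{533} - \frac{88}{51}\right) + 4922054} = \frac{6592853}{- \frac{61949}{27183} + 4922054} = \frac{6592853}{\frac{133796131933}{27183}} = 6592853 \cdot \frac{27183}{133796131933} = \frac{179213523099}{133796131933} \approx 1.3395$)
$\frac{t}{C} = \frac{179213523099}{133796131933 \cdot 6805400} = \frac{179213523099}{133796131933} \cdot \frac{1}{6805400} = \frac{179213523099}{910536196256838200}$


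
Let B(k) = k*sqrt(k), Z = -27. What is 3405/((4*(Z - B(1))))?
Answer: -3405/112 ≈ -30.402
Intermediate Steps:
B(k) = k**(3/2)
3405/((4*(Z - B(1)))) = 3405/((4*(-27 - 1**(3/2)))) = 3405/((4*(-27 - 1*1))) = 3405/((4*(-27 - 1))) = 3405/((4*(-28))) = 3405/(-112) = 3405*(-1/112) = -3405/112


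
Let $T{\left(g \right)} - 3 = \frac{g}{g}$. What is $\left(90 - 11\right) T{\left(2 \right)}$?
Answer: $316$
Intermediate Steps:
$T{\left(g \right)} = 4$ ($T{\left(g \right)} = 3 + \frac{g}{g} = 3 + 1 = 4$)
$\left(90 - 11\right) T{\left(2 \right)} = \left(90 - 11\right) 4 = 79 \cdot 4 = 316$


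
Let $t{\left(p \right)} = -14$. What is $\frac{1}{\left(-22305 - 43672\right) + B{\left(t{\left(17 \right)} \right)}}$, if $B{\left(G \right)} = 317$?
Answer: $- \frac{1}{65660} \approx -1.523 \cdot 10^{-5}$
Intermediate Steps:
$\frac{1}{\left(-22305 - 43672\right) + B{\left(t{\left(17 \right)} \right)}} = \frac{1}{\left(-22305 - 43672\right) + 317} = \frac{1}{-65977 + 317} = \frac{1}{-65660} = - \frac{1}{65660}$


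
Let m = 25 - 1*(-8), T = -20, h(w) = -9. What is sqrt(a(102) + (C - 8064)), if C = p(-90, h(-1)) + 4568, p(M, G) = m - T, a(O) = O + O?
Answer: I*sqrt(3239) ≈ 56.912*I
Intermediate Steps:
m = 33 (m = 25 + 8 = 33)
a(O) = 2*O
p(M, G) = 53 (p(M, G) = 33 - 1*(-20) = 33 + 20 = 53)
C = 4621 (C = 53 + 4568 = 4621)
sqrt(a(102) + (C - 8064)) = sqrt(2*102 + (4621 - 8064)) = sqrt(204 - 3443) = sqrt(-3239) = I*sqrt(3239)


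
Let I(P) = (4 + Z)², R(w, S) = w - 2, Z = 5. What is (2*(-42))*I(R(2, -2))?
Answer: -6804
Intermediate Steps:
R(w, S) = -2 + w
I(P) = 81 (I(P) = (4 + 5)² = 9² = 81)
(2*(-42))*I(R(2, -2)) = (2*(-42))*81 = -84*81 = -6804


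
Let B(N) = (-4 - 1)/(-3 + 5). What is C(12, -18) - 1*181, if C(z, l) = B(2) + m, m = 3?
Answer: -361/2 ≈ -180.50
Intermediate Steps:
B(N) = -5/2
C(z, l) = ½ (C(z, l) = -5/2 + 3 = ½)
C(12, -18) - 1*181 = ½ - 1*181 = ½ - 181 = -361/2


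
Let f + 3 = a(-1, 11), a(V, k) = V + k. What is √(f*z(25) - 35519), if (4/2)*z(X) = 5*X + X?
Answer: I*√34994 ≈ 187.07*I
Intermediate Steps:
z(X) = 3*X (z(X) = (5*X + X)/2 = (6*X)/2 = 3*X)
f = 7 (f = -3 + (-1 + 11) = -3 + 10 = 7)
√(f*z(25) - 35519) = √(7*(3*25) - 35519) = √(7*75 - 35519) = √(525 - 35519) = √(-34994) = I*√34994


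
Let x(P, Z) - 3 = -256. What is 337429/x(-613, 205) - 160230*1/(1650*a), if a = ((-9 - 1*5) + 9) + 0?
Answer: -8312882/6325 ≈ -1314.3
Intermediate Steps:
x(P, Z) = -253 (x(P, Z) = 3 - 256 = -253)
a = -5 (a = ((-9 - 5) + 9) + 0 = (-14 + 9) + 0 = -5 + 0 = -5)
337429/x(-613, 205) - 160230*1/(1650*a) = 337429/(-253) - 160230/(-22*(-75)*(-5)) = 337429*(-1/253) - 160230/(1650*(-5)) = -337429/253 - 160230/(-8250) = -337429/253 - 160230*(-1/8250) = -337429/253 + 5341/275 = -8312882/6325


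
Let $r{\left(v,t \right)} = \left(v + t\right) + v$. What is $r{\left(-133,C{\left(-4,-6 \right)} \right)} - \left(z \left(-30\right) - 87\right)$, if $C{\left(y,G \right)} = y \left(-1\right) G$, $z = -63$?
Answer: $-2093$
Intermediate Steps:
$C{\left(y,G \right)} = - G y$ ($C{\left(y,G \right)} = - y G = - G y$)
$r{\left(v,t \right)} = t + 2 v$ ($r{\left(v,t \right)} = \left(t + v\right) + v = t + 2 v$)
$r{\left(-133,C{\left(-4,-6 \right)} \right)} - \left(z \left(-30\right) - 87\right) = \left(\left(-1\right) \left(-6\right) \left(-4\right) + 2 \left(-133\right)\right) - \left(\left(-63\right) \left(-30\right) - 87\right) = \left(-24 - 266\right) - \left(1890 - 87\right) = -290 - 1803 = -2093$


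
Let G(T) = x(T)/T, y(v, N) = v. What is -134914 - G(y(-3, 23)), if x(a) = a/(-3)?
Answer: -404741/3 ≈ -1.3491e+5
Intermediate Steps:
x(a) = -a/3 (x(a) = a*(-1/3) = -a/3)
G(T) = -1/3 (G(T) = (-T/3)/T = -1/3)
-134914 - G(y(-3, 23)) = -134914 - 1*(-1/3) = -134914 + 1/3 = -404741/3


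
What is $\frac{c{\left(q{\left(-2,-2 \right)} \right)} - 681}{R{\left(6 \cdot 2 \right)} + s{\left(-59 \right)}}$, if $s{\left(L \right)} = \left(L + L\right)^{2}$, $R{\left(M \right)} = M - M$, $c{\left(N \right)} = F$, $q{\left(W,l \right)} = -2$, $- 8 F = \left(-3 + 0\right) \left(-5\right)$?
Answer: $- \frac{5463}{111392} \approx -0.049043$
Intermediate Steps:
$F = - \frac{15}{8}$ ($F = - \frac{\left(-3 + 0\right) \left(-5\right)}{8} = - \frac{\left(-3\right) \left(-5\right)}{8} = \left(- \frac{1}{8}\right) 15 = - \frac{15}{8} \approx -1.875$)
$c{\left(N \right)} = - \frac{15}{8}$
$R{\left(M \right)} = 0$
$s{\left(L \right)} = 4 L^{2}$ ($s{\left(L \right)} = \left(2 L\right)^{2} = 4 L^{2}$)
$\frac{c{\left(q{\left(-2,-2 \right)} \right)} - 681}{R{\left(6 \cdot 2 \right)} + s{\left(-59 \right)}} = \frac{- \frac{15}{8} - 681}{0 + 4 \left(-59\right)^{2}} = - \frac{5463}{8 \left(0 + 4 \cdot 3481\right)} = - \frac{5463}{8 \left(0 + 13924\right)} = - \frac{5463}{8 \cdot 13924} = \left(- \frac{5463}{8}\right) \frac{1}{13924} = - \frac{5463}{111392}$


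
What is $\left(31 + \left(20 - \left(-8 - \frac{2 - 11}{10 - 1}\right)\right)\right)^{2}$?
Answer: $3364$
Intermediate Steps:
$\left(31 + \left(20 - \left(-8 - \frac{2 - 11}{10 - 1}\right)\right)\right)^{2} = \left(31 + \left(20 - \left(-8 + 1\right)\right)\right)^{2} = \left(31 + \left(20 + \left(\left(\left(-9\right) \frac{1}{9} + 22\right) - 14\right)\right)\right)^{2} = \left(31 + \left(20 + \left(\left(-1 + 22\right) - 14\right)\right)\right)^{2} = \left(31 + \left(20 + \left(21 - 14\right)\right)\right)^{2} = \left(31 + \left(20 + 7\right)\right)^{2} = \left(31 + 27\right)^{2} = 58^{2} = 3364$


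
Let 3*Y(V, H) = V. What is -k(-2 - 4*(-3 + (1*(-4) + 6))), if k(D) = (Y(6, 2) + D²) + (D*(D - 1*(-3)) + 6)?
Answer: -22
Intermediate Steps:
Y(V, H) = V/3
k(D) = 8 + D² + D*(3 + D) (k(D) = ((⅓)*6 + D²) + (D*(D - 1*(-3)) + 6) = (2 + D²) + (D*(D + 3) + 6) = (2 + D²) + (D*(3 + D) + 6) = (2 + D²) + (6 + D*(3 + D)) = 8 + D² + D*(3 + D))
-k(-2 - 4*(-3 + (1*(-4) + 6))) = -(8 + 2*(-2 - 4*(-3 + (1*(-4) + 6)))² + 3*(-2 - 4*(-3 + (1*(-4) + 6)))) = -(8 + 2*(-2 - 4*(-3 + (-4 + 6)))² + 3*(-2 - 4*(-3 + (-4 + 6)))) = -(8 + 2*(-2 - 4*(-3 + 2))² + 3*(-2 - 4*(-3 + 2))) = -(8 + 2*(-2 - 4*(-1))² + 3*(-2 - 4*(-1))) = -(8 + 2*(-2 + 4)² + 3*(-2 + 4)) = -(8 + 2*2² + 3*2) = -(8 + 2*4 + 6) = -(8 + 8 + 6) = -1*22 = -22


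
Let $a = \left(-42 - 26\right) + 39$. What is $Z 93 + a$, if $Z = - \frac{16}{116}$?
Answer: $- \frac{1213}{29} \approx -41.828$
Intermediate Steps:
$Z = - \frac{4}{29}$ ($Z = \left(-16\right) \frac{1}{116} = - \frac{4}{29} \approx -0.13793$)
$a = -29$ ($a = -68 + 39 = -29$)
$Z 93 + a = \left(- \frac{4}{29}\right) 93 - 29 = - \frac{372}{29} - 29 = - \frac{1213}{29}$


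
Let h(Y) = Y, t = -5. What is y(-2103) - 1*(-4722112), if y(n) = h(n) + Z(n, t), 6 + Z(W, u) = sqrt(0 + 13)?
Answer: 4720003 + sqrt(13) ≈ 4.7200e+6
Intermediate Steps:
Z(W, u) = -6 + sqrt(13) (Z(W, u) = -6 + sqrt(0 + 13) = -6 + sqrt(13))
y(n) = -6 + n + sqrt(13) (y(n) = n + (-6 + sqrt(13)) = -6 + n + sqrt(13))
y(-2103) - 1*(-4722112) = (-6 - 2103 + sqrt(13)) - 1*(-4722112) = (-2109 + sqrt(13)) + 4722112 = 4720003 + sqrt(13)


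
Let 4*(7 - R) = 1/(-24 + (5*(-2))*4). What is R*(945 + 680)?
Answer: 2913625/256 ≈ 11381.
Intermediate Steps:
R = 1793/256 (R = 7 - 1/(4*(-24 + (5*(-2))*4)) = 7 - 1/(4*(-24 - 10*4)) = 7 - 1/(4*(-24 - 40)) = 7 - ¼/(-64) = 7 - ¼*(-1/64) = 7 + 1/256 = 1793/256 ≈ 7.0039)
R*(945 + 680) = 1793*(945 + 680)/256 = (1793/256)*1625 = 2913625/256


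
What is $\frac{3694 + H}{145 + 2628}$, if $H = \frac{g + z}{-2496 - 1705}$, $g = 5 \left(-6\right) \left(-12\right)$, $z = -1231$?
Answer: $\frac{15519365}{11649373} \approx 1.3322$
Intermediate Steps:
$g = 360$ ($g = \left(-30\right) \left(-12\right) = 360$)
$H = \frac{871}{4201}$ ($H = \frac{360 - 1231}{-2496 - 1705} = - \frac{871}{-4201} = \left(-871\right) \left(- \frac{1}{4201}\right) = \frac{871}{4201} \approx 0.20733$)
$\frac{3694 + H}{145 + 2628} = \frac{3694 + \frac{871}{4201}}{145 + 2628} = \frac{15519365}{4201 \cdot 2773} = \frac{15519365}{4201} \cdot \frac{1}{2773} = \frac{15519365}{11649373}$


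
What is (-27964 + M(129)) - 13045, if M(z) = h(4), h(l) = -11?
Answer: -41020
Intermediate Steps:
M(z) = -11
(-27964 + M(129)) - 13045 = (-27964 - 11) - 13045 = -27975 - 13045 = -41020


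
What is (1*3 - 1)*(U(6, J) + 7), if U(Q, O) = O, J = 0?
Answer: 14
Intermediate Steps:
(1*3 - 1)*(U(6, J) + 7) = (1*3 - 1)*(0 + 7) = (3 - 1)*7 = 2*7 = 14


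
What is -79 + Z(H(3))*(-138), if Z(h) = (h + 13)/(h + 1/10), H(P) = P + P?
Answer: -31039/61 ≈ -508.84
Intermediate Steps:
H(P) = 2*P
Z(h) = (13 + h)/(⅒ + h) (Z(h) = (13 + h)/(h + ⅒) = (13 + h)/(⅒ + h))
-79 + Z(H(3))*(-138) = -79 + (10*(13 + 2*3)/(1 + 10*(2*3)))*(-138) = -79 + (10*(13 + 6)/(1 + 10*6))*(-138) = -79 + (10*19/(1 + 60))*(-138) = -79 + (10*19/61)*(-138) = -79 + (10*(1/61)*19)*(-138) = -79 + (190/61)*(-138) = -79 - 26220/61 = -31039/61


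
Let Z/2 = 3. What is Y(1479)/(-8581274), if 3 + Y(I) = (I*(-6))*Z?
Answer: 53247/8581274 ≈ 0.0062050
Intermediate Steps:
Z = 6 (Z = 2*3 = 6)
Y(I) = -3 - 36*I (Y(I) = -3 + (I*(-6))*6 = -3 - 6*I*6 = -3 - 36*I)
Y(1479)/(-8581274) = (-3 - 36*1479)/(-8581274) = (-3 - 53244)*(-1/8581274) = -53247*(-1/8581274) = 53247/8581274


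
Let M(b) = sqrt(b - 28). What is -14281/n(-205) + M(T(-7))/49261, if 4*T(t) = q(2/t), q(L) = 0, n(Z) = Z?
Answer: 14281/205 + 2*I*sqrt(7)/49261 ≈ 69.663 + 0.00010742*I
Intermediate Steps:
T(t) = 0 (T(t) = (1/4)*0 = 0)
M(b) = sqrt(-28 + b)
-14281/n(-205) + M(T(-7))/49261 = -14281/(-205) + sqrt(-28 + 0)/49261 = -14281*(-1/205) + sqrt(-28)*(1/49261) = 14281/205 + (2*I*sqrt(7))*(1/49261) = 14281/205 + 2*I*sqrt(7)/49261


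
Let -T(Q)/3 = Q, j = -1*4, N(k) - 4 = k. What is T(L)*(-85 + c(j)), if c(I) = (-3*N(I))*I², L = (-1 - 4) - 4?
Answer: -2295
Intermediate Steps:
N(k) = 4 + k
j = -4
L = -9 (L = -5 - 4 = -9)
T(Q) = -3*Q
c(I) = I²*(-12 - 3*I) (c(I) = (-3*(4 + I))*I² = (-12 - 3*I)*I² = I²*(-12 - 3*I))
T(L)*(-85 + c(j)) = (-3*(-9))*(-85 + 3*(-4)²*(-4 - 1*(-4))) = 27*(-85 + 3*16*(-4 + 4)) = 27*(-85 + 3*16*0) = 27*(-85 + 0) = 27*(-85) = -2295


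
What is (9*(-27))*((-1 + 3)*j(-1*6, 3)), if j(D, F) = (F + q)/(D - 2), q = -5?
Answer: -243/2 ≈ -121.50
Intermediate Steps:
j(D, F) = (-5 + F)/(-2 + D) (j(D, F) = (F - 5)/(D - 2) = (-5 + F)/(-2 + D))
(9*(-27))*((-1 + 3)*j(-1*6, 3)) = (9*(-27))*((-1 + 3)*((-5 + 3)/(-2 - 1*6))) = -486*-2/(-2 - 6) = -486*-2/(-8) = -486*(-⅛*(-2)) = -486/4 = -243*½ = -243/2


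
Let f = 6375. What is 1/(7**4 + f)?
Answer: 1/8776 ≈ 0.00011395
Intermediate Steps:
1/(7**4 + f) = 1/(7**4 + 6375) = 1/(2401 + 6375) = 1/8776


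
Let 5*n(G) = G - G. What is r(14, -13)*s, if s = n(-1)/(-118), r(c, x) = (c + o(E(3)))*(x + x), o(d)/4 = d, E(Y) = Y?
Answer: 0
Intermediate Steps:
n(G) = 0 (n(G) = (G - G)/5 = (1/5)*0 = 0)
o(d) = 4*d
r(c, x) = 2*x*(12 + c) (r(c, x) = (c + 4*3)*(x + x) = (c + 12)*(2*x) = (12 + c)*(2*x) = 2*x*(12 + c))
s = 0 (s = 0/(-118) = 0*(-1/118) = 0)
r(14, -13)*s = (2*(-13)*(12 + 14))*0 = (2*(-13)*26)*0 = -676*0 = 0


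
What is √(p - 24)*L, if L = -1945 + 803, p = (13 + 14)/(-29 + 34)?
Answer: -1142*I*√465/5 ≈ -4925.2*I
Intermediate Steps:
p = 27/5 ≈ 5.4000
L = -1142
√(p - 24)*L = √(27/5 - 24)*(-1142) = √(-93/5)*(-1142) = (I*√465/5)*(-1142) = -1142*I*√465/5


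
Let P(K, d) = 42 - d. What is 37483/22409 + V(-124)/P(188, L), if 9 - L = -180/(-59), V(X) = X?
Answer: -84217903/47663943 ≈ -1.7669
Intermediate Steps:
L = 351/59 (L = 9 - (-180)/(-59) = 9 - (-180)*(-1)/59 = 9 - 1*180/59 = 9 - 180/59 = 351/59 ≈ 5.9492)
37483/22409 + V(-124)/P(188, L) = 37483/22409 - 124/(42 - 1*351/59) = 37483*(1/22409) - 124/(42 - 351/59) = 37483/22409 - 124/2127/59 = 37483/22409 - 124*59/2127 = 37483/22409 - 7316/2127 = -84217903/47663943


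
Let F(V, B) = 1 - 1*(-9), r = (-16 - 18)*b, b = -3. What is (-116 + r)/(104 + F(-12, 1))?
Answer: -7/57 ≈ -0.12281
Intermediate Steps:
r = 102 (r = (-16 - 18)*(-3) = -34*(-3) = 102)
F(V, B) = 10 (F(V, B) = 1 + 9 = 10)
(-116 + r)/(104 + F(-12, 1)) = (-116 + 102)/(104 + 10) = -14/114 = -14*1/114 = -7/57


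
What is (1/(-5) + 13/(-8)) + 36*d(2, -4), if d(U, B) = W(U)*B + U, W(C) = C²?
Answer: -20233/40 ≈ -505.83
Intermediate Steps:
d(U, B) = U + B*U² (d(U, B) = U²*B + U = B*U² + U = U + B*U²)
(1/(-5) + 13/(-8)) + 36*d(2, -4) = (1/(-5) + 13/(-8)) + 36*(2*(1 - 4*2)) = (1*(-⅕) + 13*(-⅛)) + 36*(2*(1 - 8)) = (-⅕ - 13/8) + 36*(2*(-7)) = -73/40 + 36*(-14) = -73/40 - 504 = -20233/40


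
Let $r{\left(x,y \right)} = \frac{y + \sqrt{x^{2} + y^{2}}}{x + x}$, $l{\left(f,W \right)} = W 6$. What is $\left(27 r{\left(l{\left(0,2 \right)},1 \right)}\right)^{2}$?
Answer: $\frac{5913}{32} + \frac{81 \sqrt{145}}{32} \approx 215.26$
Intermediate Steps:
$l{\left(f,W \right)} = 6 W$
$r{\left(x,y \right)} = \frac{y + \sqrt{x^{2} + y^{2}}}{2 x}$
$\left(27 r{\left(l{\left(0,2 \right)},1 \right)}\right)^{2} = \left(27 \frac{1 + \sqrt{\left(6 \cdot 2\right)^{2} + 1^{2}}}{2 \cdot 6 \cdot 2}\right)^{2} = \left(27 \frac{1 + \sqrt{12^{2} + 1}}{2 \cdot 12}\right)^{2} = \left(27 \cdot \frac{1}{2} \cdot \frac{1}{12} \left(1 + \sqrt{144 + 1}\right)\right)^{2} = \left(27 \cdot \frac{1}{2} \cdot \frac{1}{12} \left(1 + \sqrt{145}\right)\right)^{2} = \left(27 \left(\frac{1}{24} + \frac{\sqrt{145}}{24}\right)\right)^{2} = \left(\frac{9}{8} + \frac{9 \sqrt{145}}{8}\right)^{2}$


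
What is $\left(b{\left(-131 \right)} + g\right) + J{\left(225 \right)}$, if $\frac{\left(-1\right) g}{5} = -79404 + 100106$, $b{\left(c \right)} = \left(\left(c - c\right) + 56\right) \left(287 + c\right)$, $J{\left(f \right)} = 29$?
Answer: $-94745$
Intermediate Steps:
$b{\left(c \right)} = 16072 + 56 c$ ($b{\left(c \right)} = \left(0 + 56\right) \left(287 + c\right) = 56 \left(287 + c\right) = 16072 + 56 c$)
$g = -103510$ ($g = - 5 \left(-79404 + 100106\right) = \left(-5\right) 20702 = -103510$)
$\left(b{\left(-131 \right)} + g\right) + J{\left(225 \right)} = \left(\left(16072 + 56 \left(-131\right)\right) - 103510\right) + 29 = \left(\left(16072 - 7336\right) - 103510\right) + 29 = \left(8736 - 103510\right) + 29 = -94774 + 29 = -94745$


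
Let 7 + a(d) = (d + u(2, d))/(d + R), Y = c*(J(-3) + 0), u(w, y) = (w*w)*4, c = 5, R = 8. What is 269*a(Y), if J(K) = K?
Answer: -13450/7 ≈ -1921.4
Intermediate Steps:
u(w, y) = 4*w² (u(w, y) = w²*4 = 4*w²)
Y = -15 (Y = 5*(-3 + 0) = 5*(-3) = -15)
a(d) = -7 + (16 + d)/(8 + d) (a(d) = -7 + (d + 4*2²)/(d + 8) = -7 + (d + 4*4)/(8 + d) = -7 + (d + 16)/(8 + d) = -7 + (16 + d)/(8 + d))
269*a(Y) = 269*(2*(-20 - 3*(-15))/(8 - 15)) = 269*(2*(-20 + 45)/(-7)) = 269*(2*(-⅐)*25) = 269*(-50/7) = -13450/7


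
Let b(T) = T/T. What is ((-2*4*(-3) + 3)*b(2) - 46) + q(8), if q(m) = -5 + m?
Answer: -16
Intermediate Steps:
b(T) = 1
((-2*4*(-3) + 3)*b(2) - 46) + q(8) = ((-2*4*(-3) + 3)*1 - 46) + (-5 + 8) = ((-8*(-3) + 3)*1 - 46) + 3 = ((24 + 3)*1 - 46) + 3 = (27*1 - 46) + 3 = (27 - 46) + 3 = -19 + 3 = -16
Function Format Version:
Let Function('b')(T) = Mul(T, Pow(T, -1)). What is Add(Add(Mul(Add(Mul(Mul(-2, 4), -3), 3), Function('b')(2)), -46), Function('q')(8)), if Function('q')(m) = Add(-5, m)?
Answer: -16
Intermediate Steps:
Function('b')(T) = 1
Add(Add(Mul(Add(Mul(Mul(-2, 4), -3), 3), Function('b')(2)), -46), Function('q')(8)) = Add(Add(Mul(Add(Mul(Mul(-2, 4), -3), 3), 1), -46), Add(-5, 8)) = Add(Add(Mul(Add(Mul(-8, -3), 3), 1), -46), 3) = Add(Add(Mul(Add(24, 3), 1), -46), 3) = Add(Add(Mul(27, 1), -46), 3) = Add(Add(27, -46), 3) = Add(-19, 3) = -16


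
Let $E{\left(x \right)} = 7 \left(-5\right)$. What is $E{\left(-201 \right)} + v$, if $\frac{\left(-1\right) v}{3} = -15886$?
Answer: $47623$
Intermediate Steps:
$E{\left(x \right)} = -35$
$v = 47658$ ($v = \left(-3\right) \left(-15886\right) = 47658$)
$E{\left(-201 \right)} + v = -35 + 47658 = 47623$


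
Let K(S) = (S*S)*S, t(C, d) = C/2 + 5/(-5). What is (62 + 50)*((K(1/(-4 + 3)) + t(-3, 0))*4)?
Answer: -1568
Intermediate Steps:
t(C, d) = -1 + C/2 (t(C, d) = C*(1/2) + 5*(-1/5) = C/2 - 1 = -1 + C/2)
K(S) = S**3 (K(S) = S**2*S = S**3)
(62 + 50)*((K(1/(-4 + 3)) + t(-3, 0))*4) = (62 + 50)*(((1/(-4 + 3))**3 + (-1 + (1/2)*(-3)))*4) = 112*(((1/(-1))**3 + (-1 - 3/2))*4) = 112*(((-1)**3 - 5/2)*4) = 112*((-1 - 5/2)*4) = 112*(-7/2*4) = 112*(-14) = -1568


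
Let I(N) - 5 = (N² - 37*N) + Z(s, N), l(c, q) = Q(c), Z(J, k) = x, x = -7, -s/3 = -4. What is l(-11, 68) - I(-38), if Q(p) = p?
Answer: -2859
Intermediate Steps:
s = 12 (s = -3*(-4) = 12)
Z(J, k) = -7
l(c, q) = c
I(N) = -2 + N² - 37*N (I(N) = 5 + ((N² - 37*N) - 7) = 5 + (-7 + N² - 37*N) = -2 + N² - 37*N)
l(-11, 68) - I(-38) = -11 - (-2 + (-38)² - 37*(-38)) = -11 - (-2 + 1444 + 1406) = -11 - 1*2848 = -11 - 2848 = -2859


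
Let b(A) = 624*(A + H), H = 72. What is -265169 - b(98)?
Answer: -371249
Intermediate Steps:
b(A) = 44928 + 624*A (b(A) = 624*(A + 72) = 624*(72 + A) = 44928 + 624*A)
-265169 - b(98) = -265169 - (44928 + 624*98) = -265169 - (44928 + 61152) = -265169 - 1*106080 = -265169 - 106080 = -371249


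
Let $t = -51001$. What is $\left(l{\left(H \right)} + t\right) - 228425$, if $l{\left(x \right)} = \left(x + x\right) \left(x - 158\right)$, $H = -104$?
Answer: $-224930$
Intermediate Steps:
$l{\left(x \right)} = 2 x \left(-158 + x\right)$
$\left(l{\left(H \right)} + t\right) - 228425 = \left(2 \left(-104\right) \left(-158 - 104\right) - 51001\right) - 228425 = \left(2 \left(-104\right) \left(-262\right) - 51001\right) - 228425 = \left(54496 - 51001\right) - 228425 = 3495 - 228425 = -224930$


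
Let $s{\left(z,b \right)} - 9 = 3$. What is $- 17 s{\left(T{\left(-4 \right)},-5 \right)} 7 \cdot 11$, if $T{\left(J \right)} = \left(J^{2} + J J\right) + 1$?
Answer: $-15708$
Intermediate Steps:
$T{\left(J \right)} = 1 + 2 J^{2}$ ($T{\left(J \right)} = \left(J^{2} + J^{2}\right) + 1 = 2 J^{2} + 1 = 1 + 2 J^{2}$)
$s{\left(z,b \right)} = 12$ ($s{\left(z,b \right)} = 9 + 3 = 12$)
$- 17 s{\left(T{\left(-4 \right)},-5 \right)} 7 \cdot 11 = - 17 \cdot 12 \cdot 7 \cdot 11 = \left(-17\right) 84 \cdot 11 = \left(-1428\right) 11 = -15708$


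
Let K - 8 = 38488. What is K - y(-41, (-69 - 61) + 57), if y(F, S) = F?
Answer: 38537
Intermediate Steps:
K = 38496 (K = 8 + 38488 = 38496)
K - y(-41, (-69 - 61) + 57) = 38496 - 1*(-41) = 38496 + 41 = 38537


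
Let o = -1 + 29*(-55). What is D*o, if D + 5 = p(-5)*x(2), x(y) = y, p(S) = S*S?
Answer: -71820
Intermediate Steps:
p(S) = S²
o = -1596 (o = -1 - 1595 = -1596)
D = 45 (D = -5 + (-5)²*2 = -5 + 25*2 = -5 + 50 = 45)
D*o = 45*(-1596) = -71820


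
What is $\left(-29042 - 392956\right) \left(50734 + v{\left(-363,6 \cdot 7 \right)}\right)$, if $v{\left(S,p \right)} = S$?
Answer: $-21256461258$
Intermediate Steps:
$\left(-29042 - 392956\right) \left(50734 + v{\left(-363,6 \cdot 7 \right)}\right) = \left(-29042 - 392956\right) \left(50734 - 363\right) = \left(-421998\right) 50371 = -21256461258$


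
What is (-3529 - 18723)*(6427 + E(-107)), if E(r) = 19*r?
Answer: -97775288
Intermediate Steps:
(-3529 - 18723)*(6427 + E(-107)) = (-3529 - 18723)*(6427 + 19*(-107)) = -22252*(6427 - 2033) = -22252*4394 = -97775288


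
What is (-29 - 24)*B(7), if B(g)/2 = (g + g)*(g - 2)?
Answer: -7420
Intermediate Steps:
B(g) = 4*g*(-2 + g) (B(g) = 2*((g + g)*(g - 2)) = 2*((2*g)*(-2 + g)) = 2*(2*g*(-2 + g)) = 4*g*(-2 + g))
(-29 - 24)*B(7) = (-29 - 24)*(4*7*(-2 + 7)) = -212*7*5 = -53*140 = -7420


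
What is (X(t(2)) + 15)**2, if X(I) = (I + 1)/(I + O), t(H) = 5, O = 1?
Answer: 256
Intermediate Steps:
X(I) = 1 (X(I) = (I + 1)/(I + 1) = (1 + I)/(1 + I) = 1)
(X(t(2)) + 15)**2 = (1 + 15)**2 = 16**2 = 256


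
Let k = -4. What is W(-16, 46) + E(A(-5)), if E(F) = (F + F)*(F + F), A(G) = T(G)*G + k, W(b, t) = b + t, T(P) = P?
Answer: 1794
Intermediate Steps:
A(G) = -4 + G² (A(G) = G*G - 4 = G² - 4 = -4 + G²)
E(F) = 4*F² (E(F) = (2*F)*(2*F) = 4*F²)
W(-16, 46) + E(A(-5)) = (-16 + 46) + 4*(-4 + (-5)²)² = 30 + 4*(-4 + 25)² = 30 + 4*21² = 30 + 4*441 = 30 + 1764 = 1794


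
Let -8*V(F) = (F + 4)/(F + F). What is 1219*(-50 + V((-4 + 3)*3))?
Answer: -2924381/48 ≈ -60925.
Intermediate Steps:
V(F) = -(4 + F)/(16*F) (V(F) = -(F + 4)/(8*(F + F)) = -(4 + F)/(8*(2*F)) = -(4 + F)*1/(2*F)/8 = -(4 + F)/(16*F))
1219*(-50 + V((-4 + 3)*3)) = 1219*(-50 + (-4 - (-4 + 3)*3)/(16*(((-4 + 3)*3)))) = 1219*(-50 + (-4 - (-1)*3)/(16*((-1*3)))) = 1219*(-50 + (1/16)*(-4 - 1*(-3))/(-3)) = 1219*(-50 + (1/16)*(-⅓)*(-4 + 3)) = 1219*(-50 + (1/16)*(-⅓)*(-1)) = 1219*(-50 + 1/48) = 1219*(-2399/48) = -2924381/48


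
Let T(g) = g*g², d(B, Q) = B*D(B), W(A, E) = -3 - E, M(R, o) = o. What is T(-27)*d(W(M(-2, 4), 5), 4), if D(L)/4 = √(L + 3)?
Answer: 629856*I*√5 ≈ 1.4084e+6*I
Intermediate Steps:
D(L) = 4*√(3 + L) (D(L) = 4*√(L + 3) = 4*√(3 + L))
d(B, Q) = 4*B*√(3 + B) (d(B, Q) = B*(4*√(3 + B)) = 4*B*√(3 + B))
T(g) = g³
T(-27)*d(W(M(-2, 4), 5), 4) = (-27)³*(4*(-3 - 1*5)*√(3 + (-3 - 1*5))) = -78732*(-3 - 5)*√(3 + (-3 - 5)) = -78732*(-8)*√(3 - 8) = -78732*(-8)*√(-5) = -78732*(-8)*I*√5 = -(-629856)*I*√5 = 629856*I*√5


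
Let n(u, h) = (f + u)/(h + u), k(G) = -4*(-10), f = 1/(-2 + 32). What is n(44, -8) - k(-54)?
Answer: -41879/1080 ≈ -38.777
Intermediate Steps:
f = 1/30 ≈ 0.033333
k(G) = 40
n(u, h) = (1/30 + u)/(h + u)
n(44, -8) - k(-54) = (1/30 + 44)/(-8 + 44) - 1*40 = (1321/30)/36 - 40 = (1/36)*(1321/30) - 40 = 1321/1080 - 40 = -41879/1080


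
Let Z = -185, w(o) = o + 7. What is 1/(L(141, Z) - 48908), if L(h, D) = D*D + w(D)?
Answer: -1/14861 ≈ -6.7290e-5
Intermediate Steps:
w(o) = 7 + o
L(h, D) = 7 + D + D² (L(h, D) = D*D + (7 + D) = D² + (7 + D) = 7 + D + D²)
1/(L(141, Z) - 48908) = 1/((7 - 185 + (-185)²) - 48908) = 1/((7 - 185 + 34225) - 48908) = 1/(34047 - 48908) = 1/(-14861) = -1/14861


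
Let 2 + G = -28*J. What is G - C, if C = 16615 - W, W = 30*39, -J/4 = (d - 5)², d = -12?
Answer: 16921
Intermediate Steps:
J = -1156 (J = -4*(-12 - 5)² = -4*(-17)² = -4*289 = -1156)
G = 32366 (G = -2 - 28*(-1156) = -2 + 32368 = 32366)
W = 1170
C = 15445 (C = 16615 - 1*1170 = 16615 - 1170 = 15445)
G - C = 32366 - 1*15445 = 32366 - 15445 = 16921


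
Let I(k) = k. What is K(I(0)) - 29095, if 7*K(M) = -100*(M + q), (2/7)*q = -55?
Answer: -26345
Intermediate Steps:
q = -385/2 (q = (7/2)*(-55) = -385/2 ≈ -192.50)
K(M) = 2750 - 100*M/7 (K(M) = (-100*(M - 385/2))/7 = (-100*(-385/2 + M))/7 = (19250 - 100*M)/7 = 2750 - 100*M/7)
K(I(0)) - 29095 = (2750 - 100/7*0) - 29095 = (2750 + 0) - 29095 = 2750 - 29095 = -26345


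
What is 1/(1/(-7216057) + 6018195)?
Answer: 7216057/43427638157114 ≈ 1.6616e-7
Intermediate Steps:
1/(1/(-7216057) + 6018195) = 1/(-1/7216057 + 6018195) = 1/(43427638157114/7216057) = 7216057/43427638157114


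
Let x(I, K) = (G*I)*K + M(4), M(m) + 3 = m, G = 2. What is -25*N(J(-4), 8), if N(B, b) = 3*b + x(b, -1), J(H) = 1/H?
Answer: -225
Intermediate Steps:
M(m) = -3 + m
x(I, K) = 1 + 2*I*K (x(I, K) = (2*I)*K + (-3 + 4) = 2*I*K + 1 = 1 + 2*I*K)
N(B, b) = 1 + b (N(B, b) = 3*b + (1 + 2*b*(-1)) = 3*b + (1 - 2*b) = 1 + b)
-25*N(J(-4), 8) = -25*(1 + 8) = -25*9 = -225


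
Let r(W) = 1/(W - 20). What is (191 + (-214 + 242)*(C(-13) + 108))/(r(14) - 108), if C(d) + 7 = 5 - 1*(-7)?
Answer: -1830/59 ≈ -31.017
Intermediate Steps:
C(d) = 5 (C(d) = -7 + (5 - 1*(-7)) = -7 + (5 + 7) = -7 + 12 = 5)
r(W) = 1/(-20 + W)
(191 + (-214 + 242)*(C(-13) + 108))/(r(14) - 108) = (191 + (-214 + 242)*(5 + 108))/(1/(-20 + 14) - 108) = (191 + 28*113)/(1/(-6) - 108) = (191 + 3164)/(-1/6 - 108) = 3355/(-649/6) = 3355*(-6/649) = -1830/59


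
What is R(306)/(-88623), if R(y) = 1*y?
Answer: -34/9847 ≈ -0.0034528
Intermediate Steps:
R(y) = y
R(306)/(-88623) = 306/(-88623) = 306*(-1/88623) = -34/9847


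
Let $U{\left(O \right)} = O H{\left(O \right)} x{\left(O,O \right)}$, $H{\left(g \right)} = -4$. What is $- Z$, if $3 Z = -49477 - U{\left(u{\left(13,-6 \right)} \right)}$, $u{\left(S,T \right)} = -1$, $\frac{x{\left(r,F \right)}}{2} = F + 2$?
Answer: $16495$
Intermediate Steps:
$x{\left(r,F \right)} = 4 + 2 F$ ($x{\left(r,F \right)} = 2 \left(F + 2\right) = 2 \left(2 + F\right) = 4 + 2 F$)
$U{\left(O \right)} = - 4 O \left(4 + 2 O\right)$ ($U{\left(O \right)} = O \left(-4\right) \left(4 + 2 O\right) = - 4 O \left(4 + 2 O\right)$)
$Z = -16495$ ($Z = \frac{-49477 - \left(-8\right) \left(-1\right) \left(2 - 1\right)}{3} = \frac{-49477 - \left(-8\right) \left(-1\right) 1}{3} = \frac{-49477 - 8}{3} = \frac{1}{3} \left(-49485\right) = -16495$)
$- Z = \left(-1\right) \left(-16495\right) = 16495$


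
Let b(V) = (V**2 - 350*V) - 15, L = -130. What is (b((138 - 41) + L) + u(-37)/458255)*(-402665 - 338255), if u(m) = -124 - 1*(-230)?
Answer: -857246103513584/91651 ≈ -9.3534e+9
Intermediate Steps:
u(m) = 106 (u(m) = -124 + 230 = 106)
b(V) = -15 + V**2 - 350*V
(b((138 - 41) + L) + u(-37)/458255)*(-402665 - 338255) = ((-15 + ((138 - 41) - 130)**2 - 350*((138 - 41) - 130)) + 106/458255)*(-402665 - 338255) = ((-15 + (97 - 130)**2 - 350*(97 - 130)) + 106*(1/458255))*(-740920) = ((-15 + (-33)**2 - 350*(-33)) + 106/458255)*(-740920) = ((-15 + 1089 + 11550) + 106/458255)*(-740920) = (12624 + 106/458255)*(-740920) = (5785011226/458255)*(-740920) = -857246103513584/91651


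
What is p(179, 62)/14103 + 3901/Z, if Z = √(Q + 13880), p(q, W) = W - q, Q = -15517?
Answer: -13/1567 - 3901*I*√1637/1637 ≈ -0.0082961 - 96.417*I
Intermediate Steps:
Z = I*√1637 (Z = √(-15517 + 13880) = √(-1637) = I*√1637 ≈ 40.46*I)
p(179, 62)/14103 + 3901/Z = (62 - 1*179)/14103 + 3901/((I*√1637)) = (62 - 179)*(1/14103) + 3901*(-I*√1637/1637) = -117*1/14103 - 3901*I*√1637/1637 = -13/1567 - 3901*I*√1637/1637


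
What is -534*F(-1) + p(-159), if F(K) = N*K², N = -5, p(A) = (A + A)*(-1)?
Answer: 2988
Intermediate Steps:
p(A) = -2*A (p(A) = (2*A)*(-1) = -2*A)
F(K) = -5*K²
-534*F(-1) + p(-159) = -(-2670)*(-1)² - 2*(-159) = -(-2670) + 318 = -534*(-5) + 318 = 2670 + 318 = 2988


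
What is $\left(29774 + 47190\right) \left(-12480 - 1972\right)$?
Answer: $-1112283728$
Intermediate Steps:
$\left(29774 + 47190\right) \left(-12480 - 1972\right) = 76964 \left(-14452\right) = -1112283728$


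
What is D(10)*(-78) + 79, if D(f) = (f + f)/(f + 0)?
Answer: -77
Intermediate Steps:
D(f) = 2 (D(f) = (2*f)/f = 2)
D(10)*(-78) + 79 = 2*(-78) + 79 = -156 + 79 = -77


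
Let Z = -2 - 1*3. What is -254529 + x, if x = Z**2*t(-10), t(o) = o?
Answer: -254779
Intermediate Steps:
Z = -5 (Z = -2 - 3 = -5)
x = -250 (x = (-5)**2*(-10) = 25*(-10) = -250)
-254529 + x = -254529 - 250 = -254779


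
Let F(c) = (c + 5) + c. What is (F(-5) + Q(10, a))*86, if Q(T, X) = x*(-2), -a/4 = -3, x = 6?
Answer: -1462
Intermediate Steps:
a = 12 (a = -4*(-3) = 12)
F(c) = 5 + 2*c (F(c) = (5 + c) + c = 5 + 2*c)
Q(T, X) = -12 (Q(T, X) = 6*(-2) = -12)
(F(-5) + Q(10, a))*86 = ((5 + 2*(-5)) - 12)*86 = ((5 - 10) - 12)*86 = (-5 - 12)*86 = -17*86 = -1462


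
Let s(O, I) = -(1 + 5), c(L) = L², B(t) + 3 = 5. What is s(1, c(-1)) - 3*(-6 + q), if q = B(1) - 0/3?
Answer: 6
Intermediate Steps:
B(t) = 2 (B(t) = -3 + 5 = 2)
s(O, I) = -6 (s(O, I) = -1*6 = -6)
q = 2 (q = 2 - 0/3 = 2 - 1*0 = 2 + 0 = 2)
s(1, c(-1)) - 3*(-6 + q) = -6 - 3*(-6 + 2) = -6 - 3*(-4) = -6 + 12 = 6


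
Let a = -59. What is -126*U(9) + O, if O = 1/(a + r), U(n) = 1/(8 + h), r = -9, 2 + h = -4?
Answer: -4285/68 ≈ -63.015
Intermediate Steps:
h = -6 (h = -2 - 4 = -6)
U(n) = ½ (U(n) = 1/(8 - 6) = 1/2 = ½)
O = -1/68 (O = 1/(-59 - 9) = 1/(-68) = -1/68 ≈ -0.014706)
-126*U(9) + O = -126*½ - 1/68 = -63 - 1/68 = -4285/68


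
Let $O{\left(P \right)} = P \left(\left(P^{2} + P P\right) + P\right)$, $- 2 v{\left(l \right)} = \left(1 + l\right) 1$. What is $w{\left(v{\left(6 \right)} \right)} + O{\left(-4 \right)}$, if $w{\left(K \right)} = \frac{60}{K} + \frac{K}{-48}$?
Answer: $- \frac{86735}{672} \approx -129.07$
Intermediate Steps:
$v{\left(l \right)} = - \frac{1}{2} - \frac{l}{2}$ ($v{\left(l \right)} = - \frac{\left(1 + l\right) 1}{2} = - \frac{1 + l}{2} = - \frac{1}{2} - \frac{l}{2}$)
$O{\left(P \right)} = P \left(P + 2 P^{2}\right)$ ($O{\left(P \right)} = P \left(\left(P^{2} + P^{2}\right) + P\right) = P \left(2 P^{2} + P\right) = P \left(P + 2 P^{2}\right)$)
$w{\left(K \right)} = \frac{60}{K} - \frac{K}{48}$ ($w{\left(K \right)} = \frac{60}{K} + K \left(- \frac{1}{48}\right) = \frac{60}{K} - \frac{K}{48}$)
$w{\left(v{\left(6 \right)} \right)} + O{\left(-4 \right)} = \left(\frac{60}{- \frac{1}{2} - 3} - \frac{- \frac{1}{2} - 3}{48}\right) + \left(-4\right)^{2} \left(1 + 2 \left(-4\right)\right) = \left(\frac{60}{- \frac{1}{2} - 3} - \frac{- \frac{1}{2} - 3}{48}\right) + 16 \left(1 - 8\right) = \left(\frac{60}{- \frac{7}{2}} - - \frac{7}{96}\right) + 16 \left(-7\right) = \left(60 \left(- \frac{2}{7}\right) + \frac{7}{96}\right) - 112 = \left(- \frac{120}{7} + \frac{7}{96}\right) - 112 = - \frac{11471}{672} - 112 = - \frac{86735}{672}$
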